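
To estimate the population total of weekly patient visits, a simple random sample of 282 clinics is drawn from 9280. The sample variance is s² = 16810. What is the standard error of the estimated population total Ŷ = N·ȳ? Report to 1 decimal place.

Var(Ŷ) = N²·Var(ȳ) = N²·(1 − n/N)·s²/n.
f = 282/9280 = 0.03038793; Var(ȳ) = 0.96961207·16810/282 = 57.798507.
Var(Ŷ) = 9280² · 57.798507 = 4.9775149 × 10^9.
SE(Ŷ) = √(4.9775149 × 10^9) = 70551.5.

70551.5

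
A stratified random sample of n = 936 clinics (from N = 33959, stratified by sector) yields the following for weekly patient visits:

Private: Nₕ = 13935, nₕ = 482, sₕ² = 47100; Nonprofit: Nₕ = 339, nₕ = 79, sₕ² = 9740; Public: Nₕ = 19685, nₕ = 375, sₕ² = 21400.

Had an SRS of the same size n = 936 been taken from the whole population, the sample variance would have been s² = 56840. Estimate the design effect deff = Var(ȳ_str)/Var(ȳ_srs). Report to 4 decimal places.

0.5877

Var(ȳ_str) = Σ Wₕ²(1−fₕ)sₕ²/nₕ with Wₕ = Nₕ/33959:
  Private: (13935/33959)²·(1−482/13935)·47100/482 = 15.885109
  Nonprofit: (339/33959)²·(1−79/339)·9740/79 = 0.0094231288
  Public: (19685/33959)²·(1−375/19685)·21400/375 = 18.81007
  → Var(ȳ_str) = 34.704602.
Var(ȳ_srs) = (1 − 936/33959)·56840/936 = 59.052713.
deff = 34.704602 / 59.052713 = 0.5877.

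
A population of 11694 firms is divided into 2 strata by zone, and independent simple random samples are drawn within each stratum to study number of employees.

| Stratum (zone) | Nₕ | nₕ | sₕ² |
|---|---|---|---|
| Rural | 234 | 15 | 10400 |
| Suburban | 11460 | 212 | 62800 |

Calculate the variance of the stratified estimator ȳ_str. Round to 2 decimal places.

Var(ȳ_str) = Σₕ Wₕ²(1 − fₕ)sₕ²/nₕ with Wₕ = Nₕ/N, N = 11694.
Rural: Wₕ = 0.02001026; term = 0.02001026²·(1 − 0.06410256)·10400/15 = 0.25982197.
Suburban: Wₕ = 0.97998974; term = 0.97998974²·(1 − 0.01849913)·62800/212 = 279.22708.
Sum = 279.4869.

279.49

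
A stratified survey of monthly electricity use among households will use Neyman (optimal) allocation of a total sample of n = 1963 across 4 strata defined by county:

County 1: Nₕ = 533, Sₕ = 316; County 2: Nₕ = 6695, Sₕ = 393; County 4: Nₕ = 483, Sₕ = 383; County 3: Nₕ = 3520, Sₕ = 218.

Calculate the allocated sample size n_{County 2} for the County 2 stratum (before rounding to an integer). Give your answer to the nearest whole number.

1377

Neyman allocation: nₕ = n·NₕSₕ / Σⱼ NⱼSⱼ.
Σ NⱼSⱼ = 533·316 + 6695·393 + 483·383 + 3520·218 = 3.751912 × 10^6.
n_{County 2} = 1963·6695·393 / (3.751912 × 10^6) = 1377.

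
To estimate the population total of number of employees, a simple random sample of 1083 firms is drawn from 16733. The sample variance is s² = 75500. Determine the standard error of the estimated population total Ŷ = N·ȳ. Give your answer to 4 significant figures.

135100

Var(Ŷ) = N²·Var(ȳ) = N²·(1 − n/N)·s²/n.
f = 1083/16733 = 0.06472240; Var(ȳ) = 0.93527760·75500/1083 = 65.201716.
Var(Ŷ) = 16733² · 65.201716 = 1.8256043 × 10^10.
SE(Ŷ) = √(1.8256043 × 10^10) = 135100.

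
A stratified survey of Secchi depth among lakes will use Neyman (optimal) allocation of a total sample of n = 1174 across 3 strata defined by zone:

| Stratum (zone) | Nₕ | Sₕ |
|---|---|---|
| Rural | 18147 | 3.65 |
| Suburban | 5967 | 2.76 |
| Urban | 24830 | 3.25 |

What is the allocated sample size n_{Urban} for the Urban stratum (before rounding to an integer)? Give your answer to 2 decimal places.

579.79

Neyman allocation: nₕ = n·NₕSₕ / Σⱼ NⱼSⱼ.
Σ NⱼSⱼ = 18147·3.65 + 5967·2.76 + 24830·3.25 = 163402.97.
n_{Urban} = 1174·24830·3.25 / 163402.97 = 579.79.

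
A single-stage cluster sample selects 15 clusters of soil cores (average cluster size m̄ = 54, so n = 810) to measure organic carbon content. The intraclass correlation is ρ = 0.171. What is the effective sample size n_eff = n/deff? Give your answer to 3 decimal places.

80.493

deff = 1 + (54 − 1)·0.171 = 1 + 9.063 = 10.063.
n_eff = 810 / 10.063 = 80.493.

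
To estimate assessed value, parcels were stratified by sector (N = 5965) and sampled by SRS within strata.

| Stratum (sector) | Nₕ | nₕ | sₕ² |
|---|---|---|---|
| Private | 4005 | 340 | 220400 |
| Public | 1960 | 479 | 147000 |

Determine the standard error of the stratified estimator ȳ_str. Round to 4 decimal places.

17.1013

Var(ȳ_str) = Σₕ Wₕ²(1 − fₕ)sₕ²/nₕ with Wₕ = Nₕ/N, N = 5965.
Private: Wₕ = 0.67141660; term = 0.67141660²·(1 − 0.08489388)·220400/340 = 267.41655.
Public: Wₕ = 0.32858340; term = 0.32858340²·(1 − 0.24438776)·147000/479 = 25.03641.
Sum = 292.45296.
SE = √(292.45296) = 17.1013.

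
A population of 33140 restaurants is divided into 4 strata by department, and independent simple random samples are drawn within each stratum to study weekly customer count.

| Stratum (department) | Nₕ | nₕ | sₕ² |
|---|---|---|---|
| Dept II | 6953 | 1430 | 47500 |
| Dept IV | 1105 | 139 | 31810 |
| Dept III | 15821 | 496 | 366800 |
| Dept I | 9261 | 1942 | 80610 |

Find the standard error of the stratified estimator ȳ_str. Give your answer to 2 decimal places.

Var(ȳ_str) = Σₕ Wₕ²(1 − fₕ)sₕ²/nₕ with Wₕ = Nₕ/N, N = 33140.
Dept II: Wₕ = 0.20980688; term = 0.20980688²·(1 − 0.20566662)·47500/1430 = 1.1614482.
Dept IV: Wₕ = 0.03334339; term = 0.03334339²·(1 − 0.12579186)·31810/139 = 0.22242483.
Dept III: Wₕ = 0.47739891; term = 0.47739891²·(1 − 0.03135074)·366800/496 = 163.25897.
Dept I: Wₕ = 0.27945081; term = 0.27945081²·(1 − 0.20969658)·80610/1942 = 2.5617947.
Sum = 167.20464.
SE = √(167.20464) = 12.93.

12.93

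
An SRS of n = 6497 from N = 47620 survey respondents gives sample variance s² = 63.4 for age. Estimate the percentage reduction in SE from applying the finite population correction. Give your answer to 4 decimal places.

f = n/N = 6497/47620 = 0.13643427.
SE_no-fpc = √(s²/n) = 0.098784361; SE_fpc = √((1−f)s²/n) = 0.091798566.
Ratio = √(1−f) = 0.92928237. Reduction = 100·(1 − 0.92928237) = 7.0718%.

7.0718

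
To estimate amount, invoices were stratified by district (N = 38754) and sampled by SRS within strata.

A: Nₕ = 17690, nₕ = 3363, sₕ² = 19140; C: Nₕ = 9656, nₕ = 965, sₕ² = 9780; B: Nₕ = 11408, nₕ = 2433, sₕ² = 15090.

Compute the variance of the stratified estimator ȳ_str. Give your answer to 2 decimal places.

Var(ȳ_str) = Σₕ Wₕ²(1 − fₕ)sₕ²/nₕ with Wₕ = Nₕ/N, N = 38754.
A: Wₕ = 0.45646901; term = 0.45646901²·(1 − 0.19010741)·19140/3363 = 0.96042861.
C: Wₕ = 0.24916138; term = 0.24916138²·(1 − 0.09993786)·9780/965 = 0.56629859.
B: Wₕ = 0.29436961; term = 0.29436961²·(1 − 0.21327139)·15090/2433 = 0.42282244.
Sum = 1.9495496.

1.95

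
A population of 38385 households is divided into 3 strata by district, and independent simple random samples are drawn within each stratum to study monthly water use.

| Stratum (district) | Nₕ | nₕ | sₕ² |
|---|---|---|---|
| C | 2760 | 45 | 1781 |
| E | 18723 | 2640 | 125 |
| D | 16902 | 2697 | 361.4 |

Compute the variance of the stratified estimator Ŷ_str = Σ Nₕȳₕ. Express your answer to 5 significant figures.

Var(Ŷ_str) = Σₕ Nₕ²(1 − fₕ)sₕ²/nₕ.
C: 2760²·(1 − 45/2760)·1781/45 = 2.9657212 × 10^8.
E: 18723²·(1 − 2640/18723)·125/2640 = 1.4257671 × 10^7.
D: 16902²·(1 − 2697/16902)·361.4/2697 = 3.2172628 × 10^7.
Sum = 3.4300242 × 10^8.

3.4300 × 10^8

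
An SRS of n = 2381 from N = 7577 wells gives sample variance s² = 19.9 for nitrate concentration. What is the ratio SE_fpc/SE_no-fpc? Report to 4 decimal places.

0.8281

f = n/N = 2381/7577 = 0.31424046.
SE_no-fpc = √(s²/n) = 0.091421184; SE_fpc = √((1−f)s²/n) = 0.07570643.
Ratio = √(1−f) = 0.82810599.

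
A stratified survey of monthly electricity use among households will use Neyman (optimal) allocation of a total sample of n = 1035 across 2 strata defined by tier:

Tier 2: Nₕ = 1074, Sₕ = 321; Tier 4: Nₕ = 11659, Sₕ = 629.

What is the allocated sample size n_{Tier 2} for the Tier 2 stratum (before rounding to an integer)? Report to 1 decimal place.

46.5

Neyman allocation: nₕ = n·NₕSₕ / Σⱼ NⱼSⱼ.
Σ NⱼSⱼ = 1074·321 + 11659·629 = 7.678265 × 10^6.
n_{Tier 2} = 1035·1074·321 / (7.678265 × 10^6) = 46.5.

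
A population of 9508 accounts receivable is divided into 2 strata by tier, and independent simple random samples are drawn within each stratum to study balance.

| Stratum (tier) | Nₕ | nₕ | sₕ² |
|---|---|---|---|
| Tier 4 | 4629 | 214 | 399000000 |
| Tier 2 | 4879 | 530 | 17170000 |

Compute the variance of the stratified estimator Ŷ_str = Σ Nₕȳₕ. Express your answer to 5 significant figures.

3.8792 × 10^13

Var(Ŷ_str) = Σₕ Nₕ²(1 − fₕ)sₕ²/nₕ.
Tier 4: 4629²·(1 − 214/4629)·399000000/214 = 3.8104565 × 10^13.
Tier 2: 4879²·(1 − 530/4879)·17170000/530 = 6.8740811 × 10^11.
Sum = 3.8791973 × 10^13.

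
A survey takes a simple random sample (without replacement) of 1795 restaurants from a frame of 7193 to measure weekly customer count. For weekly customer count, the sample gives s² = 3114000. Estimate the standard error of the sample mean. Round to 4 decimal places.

Under SRS without replacement, Var(ȳ) = (1 − f)·s²/n with f = n/N = 1795/7193 = 0.24954817.
Var(ȳ) = (1 − 0.24954817)·3114000/1795 = 0.75045183·1734.8189 = 1301.898.
SE(ȳ) = √(1301.898) = 36.0818.

36.0818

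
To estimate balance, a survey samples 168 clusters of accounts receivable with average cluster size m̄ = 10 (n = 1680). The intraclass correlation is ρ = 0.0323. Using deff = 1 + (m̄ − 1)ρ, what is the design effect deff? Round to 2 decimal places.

deff = 1 + (10 − 1)·0.0323 = 1 + 0.2907 = 1.2907.

1.29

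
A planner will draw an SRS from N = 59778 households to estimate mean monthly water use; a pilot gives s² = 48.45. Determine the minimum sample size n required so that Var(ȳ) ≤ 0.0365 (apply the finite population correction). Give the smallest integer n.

Without fpc, n₀ = s²/D = 48.45/0.0365 = 1327.3973.
With fpc, (1 − n/N)·s²/n ≤ D requires n ≥ n₀/(1 + n₀/N) = 1327.3973/(1 + 1327.3973/59778) = 1298.5621.
Rounding up, n = 1299.

1299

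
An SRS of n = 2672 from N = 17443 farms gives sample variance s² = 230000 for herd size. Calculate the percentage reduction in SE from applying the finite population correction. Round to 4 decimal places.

f = n/N = 2672/17443 = 0.15318466.
SE_no-fpc = √(s²/n) = 9.2778146; SE_fpc = √((1−f)s²/n) = 8.5376835.
Ratio = √(1−f) = 0.92022570. Reduction = 100·(1 − 0.92022570) = 7.9774%.

7.9774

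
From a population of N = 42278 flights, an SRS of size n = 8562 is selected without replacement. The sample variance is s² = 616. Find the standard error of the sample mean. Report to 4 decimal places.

0.2395

Under SRS without replacement, Var(ȳ) = (1 − f)·s²/n with f = n/N = 8562/42278 = 0.20251668.
Var(ȳ) = (1 − 0.20251668)·616/8562 = 0.79748332·0.071945807 = 0.057375581.
SE(ȳ) = √(0.057375581) = 0.2395.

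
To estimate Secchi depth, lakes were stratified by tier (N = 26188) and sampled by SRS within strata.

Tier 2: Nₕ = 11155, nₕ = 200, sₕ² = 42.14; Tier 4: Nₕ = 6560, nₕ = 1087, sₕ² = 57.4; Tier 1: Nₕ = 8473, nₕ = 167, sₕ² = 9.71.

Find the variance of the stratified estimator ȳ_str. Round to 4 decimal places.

0.0463

Var(ȳ_str) = Σₕ Wₕ²(1 − fₕ)sₕ²/nₕ with Wₕ = Nₕ/N, N = 26188.
Tier 2: Wₕ = 0.42595845; term = 0.42595845²·(1 − 0.01792918)·42.14/200 = 0.037544111.
Tier 4: Wₕ = 0.25049641; term = 0.25049641²·(1 − 0.16570122)·57.4/1087 = 0.0027644387.
Tier 1: Wₕ = 0.32354514; term = 0.32354514²·(1 − 0.01970967)·9.71/167 = 0.0059666042.
Sum = 0.046275154.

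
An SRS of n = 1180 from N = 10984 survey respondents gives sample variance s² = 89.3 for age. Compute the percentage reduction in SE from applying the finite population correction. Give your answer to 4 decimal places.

5.5240

f = n/N = 1180/10984 = 0.10742899.
SE_no-fpc = √(s²/n) = 0.27509629; SE_fpc = √((1−f)s²/n) = 0.2598999.
Ratio = √(1−f) = 0.94475976. Reduction = 100·(1 − 0.94475976) = 5.5240%.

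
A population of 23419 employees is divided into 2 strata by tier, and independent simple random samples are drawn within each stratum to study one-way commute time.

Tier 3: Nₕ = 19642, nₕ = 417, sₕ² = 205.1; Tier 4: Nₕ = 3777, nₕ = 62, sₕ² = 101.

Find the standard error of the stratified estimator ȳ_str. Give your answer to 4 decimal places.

Var(ȳ_str) = Σₕ Wₕ²(1 − fₕ)sₕ²/nₕ with Wₕ = Nₕ/N, N = 23419.
Tier 3: Wₕ = 0.83872070; term = 0.83872070²·(1 − 0.02123002)·205.1/417 = 0.33864523.
Tier 4: Wₕ = 0.16127930; term = 0.16127930²·(1 − 0.01641514)·101/62 = 0.041677225.
Sum = 0.38032246.
SE = √(0.38032246) = 0.6167.

0.6167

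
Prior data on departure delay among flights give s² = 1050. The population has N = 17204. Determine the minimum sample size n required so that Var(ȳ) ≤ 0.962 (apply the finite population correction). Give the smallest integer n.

1027

Without fpc, n₀ = s²/D = 1050/0.962 = 1091.4761.
With fpc, (1 − n/N)·s²/n ≤ D requires n ≥ n₀/(1 + n₀/N) = 1091.4761/(1 + 1091.4761/17204) = 1026.3605.
Rounding up, n = 1027.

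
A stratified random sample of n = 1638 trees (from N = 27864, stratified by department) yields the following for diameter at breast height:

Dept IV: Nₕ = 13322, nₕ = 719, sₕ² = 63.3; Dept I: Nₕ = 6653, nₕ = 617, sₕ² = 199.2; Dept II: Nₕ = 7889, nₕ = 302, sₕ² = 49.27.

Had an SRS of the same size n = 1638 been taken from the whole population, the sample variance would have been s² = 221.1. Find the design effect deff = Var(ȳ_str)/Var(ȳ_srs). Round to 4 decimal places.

0.3803

Var(ȳ_str) = Σ Wₕ²(1−fₕ)sₕ²/nₕ with Wₕ = Nₕ/27864:
  Dept IV: (13322/27864)²·(1−719/13322)·63.3/719 = 0.019038436
  Dept I: (6653/27864)²·(1−617/6653)·199.2/617 = 0.016698751
  Dept II: (7889/27864)²·(1−302/7889)·49.27/302 = 0.012577106
  → Var(ȳ_str) = 0.048314293.
Var(ȳ_srs) = (1 − 1638/27864)·221.1/1638 = 0.12704672.
deff = 0.048314293 / 0.12704672 = 0.3803.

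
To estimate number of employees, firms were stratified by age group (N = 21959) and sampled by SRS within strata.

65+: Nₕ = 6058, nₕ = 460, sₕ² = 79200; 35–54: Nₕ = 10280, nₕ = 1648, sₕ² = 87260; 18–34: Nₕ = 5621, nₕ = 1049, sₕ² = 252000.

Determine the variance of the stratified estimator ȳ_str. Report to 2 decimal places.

34.66

Var(ȳ_str) = Σₕ Wₕ²(1 − fₕ)sₕ²/nₕ with Wₕ = Nₕ/N, N = 21959.
65+: Wₕ = 0.27587777; term = 0.27587777²·(1 − 0.07593265)·79200/460 = 12.108892.
35–54: Wₕ = 0.46814518; term = 0.46814518²·(1 − 0.16031128)·87260/1648 = 9.7440035.
18–34: Wₕ = 0.25597705; term = 0.25597705²·(1 − 0.18662160)·252000/1049 = 12.803236.
Sum = 34.656132.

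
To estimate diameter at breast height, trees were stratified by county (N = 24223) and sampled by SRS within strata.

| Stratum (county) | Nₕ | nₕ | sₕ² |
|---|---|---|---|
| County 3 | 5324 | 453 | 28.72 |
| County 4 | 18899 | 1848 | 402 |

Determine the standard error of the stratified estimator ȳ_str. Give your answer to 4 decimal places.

Var(ȳ_str) = Σₕ Wₕ²(1 − fₕ)sₕ²/nₕ with Wₕ = Nₕ/N, N = 24223.
County 3: Wₕ = 0.21979111; term = 0.21979111²·(1 − 0.08508640)·28.72/453 = 0.0028021188.
County 4: Wₕ = 0.78020889; term = 0.78020889²·(1 − 0.09778295)·402/1848 = 0.11946946.
Sum = 0.12227158.
SE = √(0.12227158) = 0.3497.

0.3497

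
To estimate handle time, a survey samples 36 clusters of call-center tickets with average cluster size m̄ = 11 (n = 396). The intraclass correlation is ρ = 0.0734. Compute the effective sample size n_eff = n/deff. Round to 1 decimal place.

deff = 1 + (11 − 1)·0.0734 = 1 + 0.734 = 1.734.
n_eff = 396 / 1.734 = 228.4.

228.4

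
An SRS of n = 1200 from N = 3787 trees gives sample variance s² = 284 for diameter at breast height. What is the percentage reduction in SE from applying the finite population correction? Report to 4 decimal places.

17.3485

f = n/N = 1200/3787 = 0.31687351.
SE_no-fpc = √(s²/n) = 0.48648398; SE_fpc = √((1−f)s²/n) = 0.40208615.
Ratio = √(1−f) = 0.82651466. Reduction = 100·(1 − 0.82651466) = 17.3485%.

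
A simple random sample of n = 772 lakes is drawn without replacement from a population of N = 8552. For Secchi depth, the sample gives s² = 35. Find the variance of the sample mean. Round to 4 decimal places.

0.0412

Under SRS without replacement, Var(ȳ) = (1 − f)·s²/n with f = n/N = 772/8552 = 0.09027128.
Var(ȳ) = (1 − 0.09027128)·35/772 = 0.90972872·0.045336788 = 0.041244178.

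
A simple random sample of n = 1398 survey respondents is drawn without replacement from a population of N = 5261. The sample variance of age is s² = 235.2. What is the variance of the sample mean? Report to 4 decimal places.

Under SRS without replacement, Var(ȳ) = (1 − f)·s²/n with f = n/N = 1398/5261 = 0.26572895.
Var(ȳ) = (1 − 0.26572895)·235.2/1398 = 0.73427105·0.16824034 = 0.12353401.

0.1235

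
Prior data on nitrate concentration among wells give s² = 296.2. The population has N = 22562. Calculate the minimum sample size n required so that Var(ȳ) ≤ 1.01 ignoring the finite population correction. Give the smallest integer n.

294

Without fpc, n₀ = s²/D = 296.2/1.01 = 293.2673.
Rounding up, n = 294.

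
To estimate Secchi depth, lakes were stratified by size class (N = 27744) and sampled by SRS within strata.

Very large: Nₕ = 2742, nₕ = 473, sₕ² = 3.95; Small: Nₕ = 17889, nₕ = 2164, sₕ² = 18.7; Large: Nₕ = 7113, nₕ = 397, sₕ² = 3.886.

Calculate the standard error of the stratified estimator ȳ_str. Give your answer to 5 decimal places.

0.06191

Var(ȳ_str) = Σₕ Wₕ²(1 − fₕ)sₕ²/nₕ with Wₕ = Nₕ/N, N = 27744.
Very large: Wₕ = 0.09883218; term = 0.09883218²·(1 − 0.17250182)·3.95/473 = 6.7499375 × 10^-5.
Small: Wₕ = 0.64478806; term = 0.64478806²·(1 − 0.12096819)·18.7/2164 = 0.0031580785.
Large: Wₕ = 0.25637976; term = 0.25637976²·(1 − 0.05581330)·3.886/397 = 6.074879 × 10^-4.
Sum = 0.0038330658.
SE = √(0.0038330658) = 0.06191.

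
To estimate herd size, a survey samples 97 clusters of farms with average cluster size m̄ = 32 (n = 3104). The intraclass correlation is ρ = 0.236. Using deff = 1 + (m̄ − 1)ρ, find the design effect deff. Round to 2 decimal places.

8.32

deff = 1 + (32 − 1)·0.236 = 1 + 7.316 = 8.316.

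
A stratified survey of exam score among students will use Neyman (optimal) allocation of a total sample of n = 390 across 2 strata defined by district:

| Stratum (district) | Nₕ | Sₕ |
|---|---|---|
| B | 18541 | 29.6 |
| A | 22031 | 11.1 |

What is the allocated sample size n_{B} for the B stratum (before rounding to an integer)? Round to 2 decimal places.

Neyman allocation: nₕ = n·NₕSₕ / Σⱼ NⱼSⱼ.
Σ NⱼSⱼ = 18541·29.6 + 22031·11.1 = 793357.7.
n_{B} = 390·18541·29.6 / 793357.7 = 269.79.

269.79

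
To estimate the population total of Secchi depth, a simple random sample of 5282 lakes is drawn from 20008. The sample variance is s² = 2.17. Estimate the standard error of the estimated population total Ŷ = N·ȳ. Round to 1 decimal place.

347.9

Var(Ŷ) = N²·Var(ȳ) = N²·(1 − n/N)·s²/n.
f = 5282/20008 = 0.26399440; Var(ȳ) = 0.73600560·2.17/5282 = 3.0237261 × 10^-4.
Var(Ŷ) = 20008² · (3.0237261 × 10^-4) = 121045.82.
SE(Ŷ) = √(121045.82) = 347.9.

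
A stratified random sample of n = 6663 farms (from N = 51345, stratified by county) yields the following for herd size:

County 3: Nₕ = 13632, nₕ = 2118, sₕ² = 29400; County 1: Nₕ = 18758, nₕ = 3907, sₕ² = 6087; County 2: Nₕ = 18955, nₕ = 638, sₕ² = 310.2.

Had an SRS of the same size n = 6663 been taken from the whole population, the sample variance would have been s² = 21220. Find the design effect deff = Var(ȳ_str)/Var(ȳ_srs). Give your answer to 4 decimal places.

0.3807

Var(ȳ_str) = Σ Wₕ²(1−fₕ)sₕ²/nₕ with Wₕ = Nₕ/51345:
  County 3: (13632/51345)²·(1−2118/13632)·29400/2118 = 0.82643911
  County 1: (18758/51345)²·(1−3907/18758)·6087/3907 = 0.1646288
  County 2: (18955/51345)²·(1−638/18955)·310.2/638 = 0.064032865
  → Var(ȳ_str) = 1.0551008.
Var(ȳ_srs) = (1 − 6663/51345)·21220/6663 = 2.7714689.
deff = 1.0551008 / 2.7714689 = 0.3807.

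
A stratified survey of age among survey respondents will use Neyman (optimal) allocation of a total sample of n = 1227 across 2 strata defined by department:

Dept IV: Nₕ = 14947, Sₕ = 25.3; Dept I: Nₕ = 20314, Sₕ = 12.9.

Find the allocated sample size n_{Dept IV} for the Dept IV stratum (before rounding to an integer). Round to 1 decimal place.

724.8

Neyman allocation: nₕ = n·NₕSₕ / Σⱼ NⱼSⱼ.
Σ NⱼSⱼ = 14947·25.3 + 20314·12.9 = 640209.7.
n_{Dept IV} = 1227·14947·25.3 / 640209.7 = 724.8.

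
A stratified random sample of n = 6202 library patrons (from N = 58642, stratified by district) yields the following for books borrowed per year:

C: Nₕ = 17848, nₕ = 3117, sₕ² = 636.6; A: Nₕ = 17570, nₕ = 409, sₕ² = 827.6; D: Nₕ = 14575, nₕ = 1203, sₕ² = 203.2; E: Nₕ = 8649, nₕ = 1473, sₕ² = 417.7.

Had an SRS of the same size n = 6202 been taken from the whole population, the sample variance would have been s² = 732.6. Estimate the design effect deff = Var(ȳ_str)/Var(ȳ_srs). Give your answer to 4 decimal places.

Var(ȳ_str) = Σ Wₕ²(1−fₕ)sₕ²/nₕ with Wₕ = Nₕ/58642:
  C: (17848/58642)²·(1−3117/17848)·636.6/3117 = 0.015614715
  A: (17570/58642)²·(1−409/17570)·827.6/409 = 0.17741649
  D: (14575/58642)²·(1−1203/14575)·203.2/1203 = 0.0095729427
  E: (8649/58642)²·(1−1473/8649)·417.7/1473 = 0.0051179084
  → Var(ȳ_str) = 0.20772206.
Var(ȳ_srs) = (1 − 6202/58642)·732.6/6202 = 0.10563043.
deff = 0.20772206 / 0.10563043 = 1.9665.

1.9665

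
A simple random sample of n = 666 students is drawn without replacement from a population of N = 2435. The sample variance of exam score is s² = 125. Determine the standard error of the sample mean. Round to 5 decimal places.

0.36926

Under SRS without replacement, Var(ȳ) = (1 − f)·s²/n with f = n/N = 666/2435 = 0.27351129.
Var(ȳ) = (1 − 0.27351129)·125/666 = 0.72648871·0.18768769 = 0.13635299.
SE(ȳ) = √(0.13635299) = 0.36926.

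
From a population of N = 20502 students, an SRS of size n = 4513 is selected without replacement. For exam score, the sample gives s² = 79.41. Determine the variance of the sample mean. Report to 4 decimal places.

0.0137

Under SRS without replacement, Var(ȳ) = (1 − f)·s²/n with f = n/N = 4513/20502 = 0.22012487.
Var(ȳ) = (1 − 0.22012487)·79.41/4513 = 0.77987513·0.017595834 = 0.013722554.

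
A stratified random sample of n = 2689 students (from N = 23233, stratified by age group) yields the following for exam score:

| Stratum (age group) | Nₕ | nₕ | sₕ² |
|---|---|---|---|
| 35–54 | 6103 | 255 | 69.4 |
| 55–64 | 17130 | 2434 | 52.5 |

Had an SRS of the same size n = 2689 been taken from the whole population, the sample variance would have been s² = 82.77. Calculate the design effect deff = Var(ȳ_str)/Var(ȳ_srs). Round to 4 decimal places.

1.0307

Var(ȳ_str) = Σ Wₕ²(1−fₕ)sₕ²/nₕ with Wₕ = Nₕ/23233:
  35–54: (6103/23233)²·(1−255/6103)·69.4/255 = 0.017995314
  55–64: (17130/23233)²·(1−2434/17130)·52.5/2434 = 0.010059691
  → Var(ȳ_str) = 0.028055005.
Var(ȳ_srs) = (1 − 2689/23233)·82.77/2689 = 0.027218355.
deff = 0.028055005 / 0.027218355 = 1.0307.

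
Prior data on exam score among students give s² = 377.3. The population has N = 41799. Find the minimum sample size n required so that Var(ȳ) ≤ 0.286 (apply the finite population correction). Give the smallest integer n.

1279

Without fpc, n₀ = s²/D = 377.3/0.286 = 1319.2308.
With fpc, (1 − n/N)·s²/n ≤ D requires n ≥ n₀/(1 + n₀/N) = 1319.2308/(1 + 1319.2308/41799) = 1278.8681.
Rounding up, n = 1279.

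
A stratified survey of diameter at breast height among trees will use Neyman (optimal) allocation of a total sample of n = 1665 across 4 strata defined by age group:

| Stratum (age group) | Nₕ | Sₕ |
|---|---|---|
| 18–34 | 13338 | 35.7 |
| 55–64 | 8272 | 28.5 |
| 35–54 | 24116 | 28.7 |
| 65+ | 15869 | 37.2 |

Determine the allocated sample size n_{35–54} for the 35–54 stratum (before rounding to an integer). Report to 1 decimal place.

577.8

Neyman allocation: nₕ = n·NₕSₕ / Σⱼ NⱼSⱼ.
Σ NⱼSⱼ = 13338·35.7 + 8272·28.5 + 24116·28.7 + 15869·37.2 = 1.9943746 × 10^6.
n_{35–54} = 1665·24116·28.7 / (1.9943746 × 10^6) = 577.8.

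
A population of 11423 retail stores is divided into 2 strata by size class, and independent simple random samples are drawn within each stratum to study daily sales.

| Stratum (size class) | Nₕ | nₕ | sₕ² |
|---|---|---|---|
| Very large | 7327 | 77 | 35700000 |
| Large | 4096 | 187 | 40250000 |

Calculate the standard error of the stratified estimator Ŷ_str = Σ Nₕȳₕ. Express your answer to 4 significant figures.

Var(Ŷ_str) = Σₕ Nₕ²(1 − fₕ)sₕ²/nₕ.
Very large: 7327²·(1 − 77/7327)·35700000/77 = 2.4628711 × 10^13.
Large: 4096²·(1 − 187/4096)·40250000/187 = 3.4462747 × 10^12.
Sum = 2.8074986 × 10^13.
SE = √(2.8074986 × 10^13) = 5.299 × 10^6.

5.299 × 10^6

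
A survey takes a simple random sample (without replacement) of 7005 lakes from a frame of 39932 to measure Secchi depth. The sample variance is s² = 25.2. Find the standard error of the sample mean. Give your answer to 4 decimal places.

Under SRS without replacement, Var(ȳ) = (1 − f)·s²/n with f = n/N = 7005/39932 = 0.17542322.
Var(ȳ) = (1 − 0.17542322)·25.2/7005 = 0.82457678·0.0035974304 = 0.0029663576.
SE(ȳ) = √(0.0029663576) = 0.0545.

0.0545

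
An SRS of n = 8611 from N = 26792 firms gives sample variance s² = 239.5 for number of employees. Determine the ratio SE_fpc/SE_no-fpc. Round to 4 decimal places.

f = n/N = 8611/26792 = 0.32140191.
SE_no-fpc = √(s²/n) = 0.16677309; SE_fpc = √((1−f)s²/n) = 0.13738277.
Ratio = √(1−f) = 0.82377065.

0.8238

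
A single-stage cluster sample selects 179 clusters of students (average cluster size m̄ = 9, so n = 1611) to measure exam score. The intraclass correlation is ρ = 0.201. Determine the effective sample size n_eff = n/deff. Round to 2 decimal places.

deff = 1 + (9 − 1)·0.201 = 1 + 1.608 = 2.608.
n_eff = 1611 / 2.608 = 617.71.

617.71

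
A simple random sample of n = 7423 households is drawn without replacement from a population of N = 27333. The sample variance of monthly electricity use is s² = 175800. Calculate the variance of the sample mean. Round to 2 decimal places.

Under SRS without replacement, Var(ȳ) = (1 − f)·s²/n with f = n/N = 7423/27333 = 0.27157648.
Var(ȳ) = (1 − 0.27157648)·175800/7423 = 0.72842352·23.683147 = 17.251361.

17.25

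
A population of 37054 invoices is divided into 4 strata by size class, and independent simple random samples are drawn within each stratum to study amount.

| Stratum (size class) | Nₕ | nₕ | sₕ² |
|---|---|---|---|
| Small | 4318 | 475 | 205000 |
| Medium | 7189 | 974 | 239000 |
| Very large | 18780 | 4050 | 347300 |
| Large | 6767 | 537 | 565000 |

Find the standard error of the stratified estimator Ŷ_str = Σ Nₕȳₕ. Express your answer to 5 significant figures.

Var(Ŷ_str) = Σₕ Nₕ²(1 − fₕ)sₕ²/nₕ.
Small: 4318²·(1 − 475/4318)·205000/475 = 7.161653 × 10^9.
Medium: 7189²·(1 − 974/7189)·239000/974 = 1.0963483 × 10^10.
Very large: 18780²·(1 − 4050/18780)·347300/4050 = 2.3721825 × 10^10.
Large: 6767²·(1 − 537/6767)·565000/537 = 4.4356614 × 10^10.
Sum = 8.6203575 × 10^10.
SE = √(8.6203575 × 10^10) = 293600.

293600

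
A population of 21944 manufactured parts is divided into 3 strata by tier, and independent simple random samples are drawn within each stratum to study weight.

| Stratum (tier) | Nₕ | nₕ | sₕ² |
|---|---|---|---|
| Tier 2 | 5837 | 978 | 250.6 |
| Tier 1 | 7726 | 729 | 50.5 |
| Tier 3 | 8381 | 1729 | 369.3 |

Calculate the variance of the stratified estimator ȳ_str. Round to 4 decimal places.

Var(ȳ_str) = Σₕ Wₕ²(1 − fₕ)sₕ²/nₕ with Wₕ = Nₕ/N, N = 21944.
Tier 2: Wₕ = 0.26599526; term = 0.26599526²·(1 − 0.16755182)·250.6/978 = 0.015092015.
Tier 1: Wₕ = 0.35207802; term = 0.35207802²·(1 − 0.09435672)·50.5/729 = 0.0077767625.
Tier 3: Wₕ = 0.38192672; term = 0.38192672²·(1 − 0.20629996)·369.3/1729 = 0.024728673.
Sum = 0.047597451.

0.0476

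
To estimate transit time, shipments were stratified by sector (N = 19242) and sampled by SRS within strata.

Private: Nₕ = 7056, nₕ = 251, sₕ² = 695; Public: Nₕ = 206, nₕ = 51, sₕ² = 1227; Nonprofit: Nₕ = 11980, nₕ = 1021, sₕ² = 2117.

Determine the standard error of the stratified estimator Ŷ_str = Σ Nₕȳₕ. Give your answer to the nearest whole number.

Var(Ŷ_str) = Σₕ Nₕ²(1 − fₕ)sₕ²/nₕ.
Private: 7056²·(1 − 251/7056)·695/251 = 1.3295289 × 10^8.
Public: 206²·(1 − 51/206)·1227/51 = 768198.24.
Nonprofit: 11980²·(1 − 1021/11980)·2117/1021 = 2.7222177 × 10^8.
Sum = 4.0594286 × 10^8.
SE = √(4.0594286 × 10^8) = 20148.

20148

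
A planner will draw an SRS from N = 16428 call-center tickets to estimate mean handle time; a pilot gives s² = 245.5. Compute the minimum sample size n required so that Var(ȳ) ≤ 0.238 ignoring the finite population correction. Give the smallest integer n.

Without fpc, n₀ = s²/D = 245.5/0.238 = 1031.5126.
Rounding up, n = 1032.

1032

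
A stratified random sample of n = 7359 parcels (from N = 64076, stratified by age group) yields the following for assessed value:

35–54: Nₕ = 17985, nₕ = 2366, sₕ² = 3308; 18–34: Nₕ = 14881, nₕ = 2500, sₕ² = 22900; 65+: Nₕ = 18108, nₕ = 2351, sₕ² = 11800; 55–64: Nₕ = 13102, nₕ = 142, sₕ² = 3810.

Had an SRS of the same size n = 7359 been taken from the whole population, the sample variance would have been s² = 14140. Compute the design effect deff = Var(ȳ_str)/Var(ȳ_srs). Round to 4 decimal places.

Var(ȳ_str) = Σ Wₕ²(1−fₕ)sₕ²/nₕ with Wₕ = Nₕ/64076:
  35–54: (17985/64076)²·(1−2366/17985)·3308/2366 = 0.095658517
  18–34: (14881/64076)²·(1−2500/14881)·22900/2500 = 0.41104799
  65+: (18108/64076)²·(1−2351/18108)·11800/2351 = 0.34880493
  55–64: (13102/64076)²·(1−142/13102)·3810/142 = 1.1096562
  → Var(ȳ_str) = 1.9651676.
Var(ȳ_srs) = (1 − 7359/64076)·14140/7359 = 1.7007813.
deff = 1.9651676 / 1.7007813 = 1.1554.

1.1554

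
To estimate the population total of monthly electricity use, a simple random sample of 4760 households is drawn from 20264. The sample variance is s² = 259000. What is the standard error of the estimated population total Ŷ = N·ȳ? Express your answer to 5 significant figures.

130750

Var(Ŷ) = N²·Var(ȳ) = N²·(1 − n/N)·s²/n.
f = 4760/20264 = 0.23489933; Var(ȳ) = 0.76510067·259000/4760 = 41.630478.
Var(Ŷ) = 20264² · 41.630478 = 1.7094711 × 10^10.
SE(Ŷ) = √(1.7094711 × 10^10) = 130750.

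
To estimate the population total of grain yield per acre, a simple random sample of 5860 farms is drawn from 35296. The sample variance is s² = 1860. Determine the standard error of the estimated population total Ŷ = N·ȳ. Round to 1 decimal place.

18159.7

Var(Ŷ) = N²·Var(ȳ) = N²·(1 − n/N)·s²/n.
f = 5860/35296 = 0.16602448; Var(ȳ) = 0.83397552·1860/5860 = 0.26470895.
Var(Ŷ) = 35296² · 0.26470895 = 3.2977643 × 10^8.
SE(Ŷ) = √(3.2977643 × 10^8) = 18159.7.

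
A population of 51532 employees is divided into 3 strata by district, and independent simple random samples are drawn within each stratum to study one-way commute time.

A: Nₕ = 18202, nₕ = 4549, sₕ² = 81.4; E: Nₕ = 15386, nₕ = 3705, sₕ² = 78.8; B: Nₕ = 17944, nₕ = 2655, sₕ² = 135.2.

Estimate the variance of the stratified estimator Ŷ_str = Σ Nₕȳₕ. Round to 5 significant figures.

Var(Ŷ_str) = Σₕ Nₕ²(1 − fₕ)sₕ²/nₕ.
A: 18202²·(1 − 4549/18202)·81.4/4549 = 4.4468826 × 10^6.
E: 15386²·(1 − 3705/15386)·78.8/3705 = 3.8224671 × 10^6.
B: 17944²·(1 − 2655/17944)·135.2/2655 = 1.3970454 × 10^7.
Sum = 2.2239804 × 10^7.

2.2240 × 10^7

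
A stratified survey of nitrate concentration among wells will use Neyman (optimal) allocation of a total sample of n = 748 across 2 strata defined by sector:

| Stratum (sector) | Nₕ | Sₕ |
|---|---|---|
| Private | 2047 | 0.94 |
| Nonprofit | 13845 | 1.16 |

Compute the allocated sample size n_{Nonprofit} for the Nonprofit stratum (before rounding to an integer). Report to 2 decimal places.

667.97

Neyman allocation: nₕ = n·NₕSₕ / Σⱼ NⱼSⱼ.
Σ NⱼSⱼ = 2047·0.94 + 13845·1.16 = 17984.38.
n_{Nonprofit} = 748·13845·1.16 / 17984.38 = 667.97.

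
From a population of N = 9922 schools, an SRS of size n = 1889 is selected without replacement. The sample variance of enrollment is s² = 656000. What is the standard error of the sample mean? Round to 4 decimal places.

Under SRS without replacement, Var(ȳ) = (1 − f)·s²/n with f = n/N = 1889/9922 = 0.19038500.
Var(ȳ) = (1 − 0.19038500)·656000/1889 = 0.80961500·347.27369 = 281.15799.
SE(ȳ) = √(281.15799) = 16.7678.

16.7678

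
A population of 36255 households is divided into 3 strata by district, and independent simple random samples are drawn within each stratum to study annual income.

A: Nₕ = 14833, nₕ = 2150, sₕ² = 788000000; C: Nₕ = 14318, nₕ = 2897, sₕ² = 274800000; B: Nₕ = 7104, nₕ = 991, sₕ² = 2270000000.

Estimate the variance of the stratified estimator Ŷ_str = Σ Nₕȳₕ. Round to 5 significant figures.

1.8394 × 10^14

Var(Ŷ_str) = Σₕ Nₕ²(1 − fₕ)sₕ²/nₕ.
A: 14833²·(1 − 2150/14833)·788000000/2150 = 6.8950711 × 10^13.
C: 14318²·(1 − 2897/14318)·274800000/2897 = 1.5511533 × 10^13.
B: 7104²·(1 − 991/7104)·2270000000/991 = 9.9473993 × 10^13.
Sum = 1.8393624 × 10^14.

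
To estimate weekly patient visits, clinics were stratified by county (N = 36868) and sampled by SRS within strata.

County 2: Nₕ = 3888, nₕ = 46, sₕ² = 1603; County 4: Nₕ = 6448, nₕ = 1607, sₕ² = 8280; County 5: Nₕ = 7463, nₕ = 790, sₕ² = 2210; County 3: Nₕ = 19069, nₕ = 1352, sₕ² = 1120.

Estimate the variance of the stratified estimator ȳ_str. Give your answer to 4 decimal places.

0.8097

Var(ȳ_str) = Σₕ Wₕ²(1 − fₕ)sₕ²/nₕ with Wₕ = Nₕ/N, N = 36868.
County 2: Wₕ = 0.10545731; term = 0.10545731²·(1 − 0.01183128)·1603/46 = 0.38296594.
County 4: Wₕ = 0.17489422; term = 0.17489422²·(1 − 0.24922457)·8280/1607 = 0.1183247.
County 5: Wₕ = 0.20242487; term = 0.20242487²·(1 − 0.10585555)·2210/790 = 0.10249451.
County 3: Wₕ = 0.51722361; term = 0.51722361²·(1 − 0.07090041)·1120/1352 = 0.20590186.
Sum = 0.80968701.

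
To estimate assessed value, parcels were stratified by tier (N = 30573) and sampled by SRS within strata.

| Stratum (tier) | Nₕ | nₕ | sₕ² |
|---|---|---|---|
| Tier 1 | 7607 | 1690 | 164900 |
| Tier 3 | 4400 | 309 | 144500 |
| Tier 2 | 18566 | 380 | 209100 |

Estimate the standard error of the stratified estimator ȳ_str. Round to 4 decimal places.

14.5765

Var(ȳ_str) = Σₕ Wₕ²(1 − fₕ)sₕ²/nₕ with Wₕ = Nₕ/N, N = 30573.
Tier 1: Wₕ = 0.24881431; term = 0.24881431²·(1 − 0.22216380)·164900/1690 = 4.6986471.
Tier 3: Wₕ = 0.14391784; term = 0.14391784²·(1 − 0.07022727)·144500/309 = 9.0056572.
Tier 2: Wₕ = 0.60726785; term = 0.60726785²·(1 − 0.02046752)·209100/380 = 198.76955.
Sum = 212.47385.
SE = √(212.47385) = 14.5765.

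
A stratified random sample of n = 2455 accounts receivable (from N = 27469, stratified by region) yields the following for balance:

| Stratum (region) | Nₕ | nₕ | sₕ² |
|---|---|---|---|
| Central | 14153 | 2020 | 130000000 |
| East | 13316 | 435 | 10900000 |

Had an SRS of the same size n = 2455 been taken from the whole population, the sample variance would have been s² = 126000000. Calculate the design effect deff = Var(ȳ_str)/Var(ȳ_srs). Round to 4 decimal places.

0.4352

Var(ȳ_str) = Σ Wₕ²(1−fₕ)sₕ²/nₕ with Wₕ = Nₕ/27469:
  Central: (14153/27469)²·(1−2020/14153)·130000000/2020 = 14646.133
  East: (13316/27469)²·(1−435/13316)·10900000/435 = 5696.0646
  → Var(ȳ_str) = 20342.198.
Var(ȳ_srs) = (1 − 2455/27469)·126000000/2455 = 46736.84.
deff = 20342.198 / 46736.84 = 0.4352.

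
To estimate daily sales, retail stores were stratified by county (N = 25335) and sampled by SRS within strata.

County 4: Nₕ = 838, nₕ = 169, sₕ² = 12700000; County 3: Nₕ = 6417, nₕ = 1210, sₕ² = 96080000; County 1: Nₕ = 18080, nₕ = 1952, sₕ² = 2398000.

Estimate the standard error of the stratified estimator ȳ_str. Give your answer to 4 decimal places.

Var(ȳ_str) = Σₕ Wₕ²(1 − fₕ)sₕ²/nₕ with Wₕ = Nₕ/N, N = 25335.
County 4: Wₕ = 0.03307677; term = 0.03307677²·(1 − 0.20167064)·12700000/169 = 65.636488.
County 3: Wₕ = 0.25328597; term = 0.25328597²·(1 − 0.18856163)·96080000/1210 = 4133.5712.
County 1: Wₕ = 0.71363726; term = 0.71363726²·(1 − 0.10796460)·2398000/1952 = 558.09289.
Sum = 4757.3006.
SE = √(4757.3006) = 68.9732.

68.9732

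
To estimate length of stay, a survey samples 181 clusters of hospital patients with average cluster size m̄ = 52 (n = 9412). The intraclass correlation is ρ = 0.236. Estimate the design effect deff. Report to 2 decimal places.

13.04

deff = 1 + (52 − 1)·0.236 = 1 + 12.036 = 13.036.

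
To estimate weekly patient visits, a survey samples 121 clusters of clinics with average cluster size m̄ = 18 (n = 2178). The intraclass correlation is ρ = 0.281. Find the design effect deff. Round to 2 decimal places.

deff = 1 + (18 − 1)·0.281 = 1 + 4.777 = 5.777.

5.78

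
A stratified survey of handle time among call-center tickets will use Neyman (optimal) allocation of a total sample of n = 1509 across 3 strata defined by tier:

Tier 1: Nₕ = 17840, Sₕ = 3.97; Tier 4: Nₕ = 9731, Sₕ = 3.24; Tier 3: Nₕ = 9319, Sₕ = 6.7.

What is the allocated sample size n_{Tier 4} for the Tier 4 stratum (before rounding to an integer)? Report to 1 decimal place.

288.7

Neyman allocation: nₕ = n·NₕSₕ / Σⱼ NⱼSⱼ.
Σ NⱼSⱼ = 17840·3.97 + 9731·3.24 + 9319·6.7 = 164790.54.
n_{Tier 4} = 1509·9731·3.24 / 164790.54 = 288.7.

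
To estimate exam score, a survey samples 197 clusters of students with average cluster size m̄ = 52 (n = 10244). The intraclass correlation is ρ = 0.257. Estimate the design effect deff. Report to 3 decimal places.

deff = 1 + (52 − 1)·0.257 = 1 + 13.107 = 14.107.

14.107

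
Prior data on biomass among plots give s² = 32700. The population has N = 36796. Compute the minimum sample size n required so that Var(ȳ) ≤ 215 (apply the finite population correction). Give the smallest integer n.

152

Without fpc, n₀ = s²/D = 32700/215 = 152.0930.
With fpc, (1 − n/N)·s²/n ≤ D requires n ≥ n₀/(1 + n₀/N) = 152.0930/(1 + 152.0930/36796) = 151.4669.
Rounding up, n = 152.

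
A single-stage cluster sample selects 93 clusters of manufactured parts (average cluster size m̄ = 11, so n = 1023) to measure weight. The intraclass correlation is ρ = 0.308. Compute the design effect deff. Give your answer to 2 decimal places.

deff = 1 + (11 − 1)·0.308 = 1 + 3.08 = 4.08.

4.08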